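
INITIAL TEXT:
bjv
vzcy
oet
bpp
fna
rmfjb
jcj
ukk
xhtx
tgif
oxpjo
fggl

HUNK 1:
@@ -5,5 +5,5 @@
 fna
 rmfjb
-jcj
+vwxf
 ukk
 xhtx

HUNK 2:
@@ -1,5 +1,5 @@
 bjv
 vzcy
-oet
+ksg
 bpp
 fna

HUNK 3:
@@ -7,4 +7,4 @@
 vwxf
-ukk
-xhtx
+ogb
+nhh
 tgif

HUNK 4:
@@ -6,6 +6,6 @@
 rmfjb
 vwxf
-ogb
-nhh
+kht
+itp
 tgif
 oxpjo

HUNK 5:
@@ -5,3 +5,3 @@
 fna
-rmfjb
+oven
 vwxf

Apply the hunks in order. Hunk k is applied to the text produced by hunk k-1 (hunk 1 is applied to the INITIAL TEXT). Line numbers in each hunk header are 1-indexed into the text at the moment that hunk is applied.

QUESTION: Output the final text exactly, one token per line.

Hunk 1: at line 5 remove [jcj] add [vwxf] -> 12 lines: bjv vzcy oet bpp fna rmfjb vwxf ukk xhtx tgif oxpjo fggl
Hunk 2: at line 1 remove [oet] add [ksg] -> 12 lines: bjv vzcy ksg bpp fna rmfjb vwxf ukk xhtx tgif oxpjo fggl
Hunk 3: at line 7 remove [ukk,xhtx] add [ogb,nhh] -> 12 lines: bjv vzcy ksg bpp fna rmfjb vwxf ogb nhh tgif oxpjo fggl
Hunk 4: at line 6 remove [ogb,nhh] add [kht,itp] -> 12 lines: bjv vzcy ksg bpp fna rmfjb vwxf kht itp tgif oxpjo fggl
Hunk 5: at line 5 remove [rmfjb] add [oven] -> 12 lines: bjv vzcy ksg bpp fna oven vwxf kht itp tgif oxpjo fggl

Answer: bjv
vzcy
ksg
bpp
fna
oven
vwxf
kht
itp
tgif
oxpjo
fggl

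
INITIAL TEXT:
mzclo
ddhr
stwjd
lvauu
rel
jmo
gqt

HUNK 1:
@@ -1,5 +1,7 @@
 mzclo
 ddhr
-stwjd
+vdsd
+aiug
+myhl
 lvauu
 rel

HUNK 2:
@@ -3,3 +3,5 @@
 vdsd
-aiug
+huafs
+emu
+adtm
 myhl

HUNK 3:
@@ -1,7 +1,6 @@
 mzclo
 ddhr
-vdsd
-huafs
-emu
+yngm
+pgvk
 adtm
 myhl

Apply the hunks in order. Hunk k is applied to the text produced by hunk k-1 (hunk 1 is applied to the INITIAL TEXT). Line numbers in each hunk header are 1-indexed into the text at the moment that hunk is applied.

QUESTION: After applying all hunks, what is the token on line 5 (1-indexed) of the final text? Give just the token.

Hunk 1: at line 1 remove [stwjd] add [vdsd,aiug,myhl] -> 9 lines: mzclo ddhr vdsd aiug myhl lvauu rel jmo gqt
Hunk 2: at line 3 remove [aiug] add [huafs,emu,adtm] -> 11 lines: mzclo ddhr vdsd huafs emu adtm myhl lvauu rel jmo gqt
Hunk 3: at line 1 remove [vdsd,huafs,emu] add [yngm,pgvk] -> 10 lines: mzclo ddhr yngm pgvk adtm myhl lvauu rel jmo gqt
Final line 5: adtm

Answer: adtm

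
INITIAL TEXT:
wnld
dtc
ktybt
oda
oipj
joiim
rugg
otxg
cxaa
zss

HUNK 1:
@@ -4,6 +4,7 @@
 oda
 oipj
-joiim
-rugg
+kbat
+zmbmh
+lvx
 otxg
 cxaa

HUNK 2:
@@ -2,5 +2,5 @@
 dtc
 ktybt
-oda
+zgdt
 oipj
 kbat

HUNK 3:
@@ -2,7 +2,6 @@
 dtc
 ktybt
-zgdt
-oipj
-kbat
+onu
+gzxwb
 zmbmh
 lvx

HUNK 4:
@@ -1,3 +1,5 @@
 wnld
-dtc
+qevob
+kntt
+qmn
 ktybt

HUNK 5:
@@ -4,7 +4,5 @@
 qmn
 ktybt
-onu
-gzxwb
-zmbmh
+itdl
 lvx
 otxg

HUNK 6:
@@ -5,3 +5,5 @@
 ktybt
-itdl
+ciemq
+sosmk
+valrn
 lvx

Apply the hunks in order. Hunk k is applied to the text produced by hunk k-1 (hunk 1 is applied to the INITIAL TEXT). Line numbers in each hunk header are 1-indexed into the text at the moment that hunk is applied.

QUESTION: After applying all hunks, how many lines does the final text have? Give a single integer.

Answer: 12

Derivation:
Hunk 1: at line 4 remove [joiim,rugg] add [kbat,zmbmh,lvx] -> 11 lines: wnld dtc ktybt oda oipj kbat zmbmh lvx otxg cxaa zss
Hunk 2: at line 2 remove [oda] add [zgdt] -> 11 lines: wnld dtc ktybt zgdt oipj kbat zmbmh lvx otxg cxaa zss
Hunk 3: at line 2 remove [zgdt,oipj,kbat] add [onu,gzxwb] -> 10 lines: wnld dtc ktybt onu gzxwb zmbmh lvx otxg cxaa zss
Hunk 4: at line 1 remove [dtc] add [qevob,kntt,qmn] -> 12 lines: wnld qevob kntt qmn ktybt onu gzxwb zmbmh lvx otxg cxaa zss
Hunk 5: at line 4 remove [onu,gzxwb,zmbmh] add [itdl] -> 10 lines: wnld qevob kntt qmn ktybt itdl lvx otxg cxaa zss
Hunk 6: at line 5 remove [itdl] add [ciemq,sosmk,valrn] -> 12 lines: wnld qevob kntt qmn ktybt ciemq sosmk valrn lvx otxg cxaa zss
Final line count: 12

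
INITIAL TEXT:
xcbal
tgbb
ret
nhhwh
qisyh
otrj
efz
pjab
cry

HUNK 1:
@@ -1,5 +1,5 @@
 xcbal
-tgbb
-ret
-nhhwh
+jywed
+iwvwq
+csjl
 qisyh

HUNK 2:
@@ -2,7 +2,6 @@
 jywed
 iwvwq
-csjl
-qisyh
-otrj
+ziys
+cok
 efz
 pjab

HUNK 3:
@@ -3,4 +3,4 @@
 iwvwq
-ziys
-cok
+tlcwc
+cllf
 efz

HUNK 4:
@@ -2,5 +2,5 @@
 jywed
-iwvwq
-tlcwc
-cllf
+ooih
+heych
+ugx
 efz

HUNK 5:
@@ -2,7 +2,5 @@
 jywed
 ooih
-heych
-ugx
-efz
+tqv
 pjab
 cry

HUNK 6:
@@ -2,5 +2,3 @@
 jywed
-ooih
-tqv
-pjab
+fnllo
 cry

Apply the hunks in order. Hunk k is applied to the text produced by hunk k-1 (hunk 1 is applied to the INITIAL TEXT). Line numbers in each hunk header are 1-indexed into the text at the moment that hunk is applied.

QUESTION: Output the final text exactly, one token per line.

Hunk 1: at line 1 remove [tgbb,ret,nhhwh] add [jywed,iwvwq,csjl] -> 9 lines: xcbal jywed iwvwq csjl qisyh otrj efz pjab cry
Hunk 2: at line 2 remove [csjl,qisyh,otrj] add [ziys,cok] -> 8 lines: xcbal jywed iwvwq ziys cok efz pjab cry
Hunk 3: at line 3 remove [ziys,cok] add [tlcwc,cllf] -> 8 lines: xcbal jywed iwvwq tlcwc cllf efz pjab cry
Hunk 4: at line 2 remove [iwvwq,tlcwc,cllf] add [ooih,heych,ugx] -> 8 lines: xcbal jywed ooih heych ugx efz pjab cry
Hunk 5: at line 2 remove [heych,ugx,efz] add [tqv] -> 6 lines: xcbal jywed ooih tqv pjab cry
Hunk 6: at line 2 remove [ooih,tqv,pjab] add [fnllo] -> 4 lines: xcbal jywed fnllo cry

Answer: xcbal
jywed
fnllo
cry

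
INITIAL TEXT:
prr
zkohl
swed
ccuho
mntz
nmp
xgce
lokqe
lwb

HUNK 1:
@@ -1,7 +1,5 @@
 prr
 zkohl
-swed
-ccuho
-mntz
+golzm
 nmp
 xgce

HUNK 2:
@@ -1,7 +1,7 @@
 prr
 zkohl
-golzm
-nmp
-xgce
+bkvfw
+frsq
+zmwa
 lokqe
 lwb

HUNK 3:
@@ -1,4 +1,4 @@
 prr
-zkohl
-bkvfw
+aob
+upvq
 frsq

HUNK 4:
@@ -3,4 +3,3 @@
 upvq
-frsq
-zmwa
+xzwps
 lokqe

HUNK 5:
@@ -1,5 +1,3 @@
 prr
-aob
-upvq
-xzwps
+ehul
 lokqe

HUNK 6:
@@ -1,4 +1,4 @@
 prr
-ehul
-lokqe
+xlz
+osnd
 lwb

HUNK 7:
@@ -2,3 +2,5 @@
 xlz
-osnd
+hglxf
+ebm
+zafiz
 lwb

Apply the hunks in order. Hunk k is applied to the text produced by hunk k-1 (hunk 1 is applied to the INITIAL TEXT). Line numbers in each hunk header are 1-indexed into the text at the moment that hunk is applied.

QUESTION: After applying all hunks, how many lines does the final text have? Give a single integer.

Answer: 6

Derivation:
Hunk 1: at line 1 remove [swed,ccuho,mntz] add [golzm] -> 7 lines: prr zkohl golzm nmp xgce lokqe lwb
Hunk 2: at line 1 remove [golzm,nmp,xgce] add [bkvfw,frsq,zmwa] -> 7 lines: prr zkohl bkvfw frsq zmwa lokqe lwb
Hunk 3: at line 1 remove [zkohl,bkvfw] add [aob,upvq] -> 7 lines: prr aob upvq frsq zmwa lokqe lwb
Hunk 4: at line 3 remove [frsq,zmwa] add [xzwps] -> 6 lines: prr aob upvq xzwps lokqe lwb
Hunk 5: at line 1 remove [aob,upvq,xzwps] add [ehul] -> 4 lines: prr ehul lokqe lwb
Hunk 6: at line 1 remove [ehul,lokqe] add [xlz,osnd] -> 4 lines: prr xlz osnd lwb
Hunk 7: at line 2 remove [osnd] add [hglxf,ebm,zafiz] -> 6 lines: prr xlz hglxf ebm zafiz lwb
Final line count: 6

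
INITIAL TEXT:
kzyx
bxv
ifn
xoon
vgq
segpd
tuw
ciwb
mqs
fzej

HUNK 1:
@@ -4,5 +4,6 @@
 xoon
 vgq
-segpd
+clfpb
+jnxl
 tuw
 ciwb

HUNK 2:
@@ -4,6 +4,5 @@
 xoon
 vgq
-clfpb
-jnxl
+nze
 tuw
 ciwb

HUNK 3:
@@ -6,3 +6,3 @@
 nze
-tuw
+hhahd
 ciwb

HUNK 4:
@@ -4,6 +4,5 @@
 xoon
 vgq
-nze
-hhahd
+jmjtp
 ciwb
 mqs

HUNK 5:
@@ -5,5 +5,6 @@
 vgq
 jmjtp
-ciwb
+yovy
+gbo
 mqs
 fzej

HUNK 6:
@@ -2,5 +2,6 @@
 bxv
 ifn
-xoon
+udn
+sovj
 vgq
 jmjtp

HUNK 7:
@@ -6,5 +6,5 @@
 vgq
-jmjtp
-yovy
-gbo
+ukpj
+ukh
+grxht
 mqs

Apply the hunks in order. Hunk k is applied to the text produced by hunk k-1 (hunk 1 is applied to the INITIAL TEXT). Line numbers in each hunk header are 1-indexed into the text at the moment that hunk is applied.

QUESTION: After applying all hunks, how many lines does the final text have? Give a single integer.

Answer: 11

Derivation:
Hunk 1: at line 4 remove [segpd] add [clfpb,jnxl] -> 11 lines: kzyx bxv ifn xoon vgq clfpb jnxl tuw ciwb mqs fzej
Hunk 2: at line 4 remove [clfpb,jnxl] add [nze] -> 10 lines: kzyx bxv ifn xoon vgq nze tuw ciwb mqs fzej
Hunk 3: at line 6 remove [tuw] add [hhahd] -> 10 lines: kzyx bxv ifn xoon vgq nze hhahd ciwb mqs fzej
Hunk 4: at line 4 remove [nze,hhahd] add [jmjtp] -> 9 lines: kzyx bxv ifn xoon vgq jmjtp ciwb mqs fzej
Hunk 5: at line 5 remove [ciwb] add [yovy,gbo] -> 10 lines: kzyx bxv ifn xoon vgq jmjtp yovy gbo mqs fzej
Hunk 6: at line 2 remove [xoon] add [udn,sovj] -> 11 lines: kzyx bxv ifn udn sovj vgq jmjtp yovy gbo mqs fzej
Hunk 7: at line 6 remove [jmjtp,yovy,gbo] add [ukpj,ukh,grxht] -> 11 lines: kzyx bxv ifn udn sovj vgq ukpj ukh grxht mqs fzej
Final line count: 11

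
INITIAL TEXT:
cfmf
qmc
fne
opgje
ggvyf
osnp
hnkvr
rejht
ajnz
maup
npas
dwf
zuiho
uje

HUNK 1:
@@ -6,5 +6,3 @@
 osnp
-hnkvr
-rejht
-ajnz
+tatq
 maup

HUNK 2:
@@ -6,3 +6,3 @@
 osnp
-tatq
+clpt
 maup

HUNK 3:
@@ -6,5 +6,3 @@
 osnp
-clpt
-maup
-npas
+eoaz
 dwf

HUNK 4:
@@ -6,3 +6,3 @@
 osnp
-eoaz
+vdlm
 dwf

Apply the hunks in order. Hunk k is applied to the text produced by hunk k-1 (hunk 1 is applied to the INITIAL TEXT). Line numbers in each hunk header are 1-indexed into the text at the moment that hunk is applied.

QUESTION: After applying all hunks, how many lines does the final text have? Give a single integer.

Answer: 10

Derivation:
Hunk 1: at line 6 remove [hnkvr,rejht,ajnz] add [tatq] -> 12 lines: cfmf qmc fne opgje ggvyf osnp tatq maup npas dwf zuiho uje
Hunk 2: at line 6 remove [tatq] add [clpt] -> 12 lines: cfmf qmc fne opgje ggvyf osnp clpt maup npas dwf zuiho uje
Hunk 3: at line 6 remove [clpt,maup,npas] add [eoaz] -> 10 lines: cfmf qmc fne opgje ggvyf osnp eoaz dwf zuiho uje
Hunk 4: at line 6 remove [eoaz] add [vdlm] -> 10 lines: cfmf qmc fne opgje ggvyf osnp vdlm dwf zuiho uje
Final line count: 10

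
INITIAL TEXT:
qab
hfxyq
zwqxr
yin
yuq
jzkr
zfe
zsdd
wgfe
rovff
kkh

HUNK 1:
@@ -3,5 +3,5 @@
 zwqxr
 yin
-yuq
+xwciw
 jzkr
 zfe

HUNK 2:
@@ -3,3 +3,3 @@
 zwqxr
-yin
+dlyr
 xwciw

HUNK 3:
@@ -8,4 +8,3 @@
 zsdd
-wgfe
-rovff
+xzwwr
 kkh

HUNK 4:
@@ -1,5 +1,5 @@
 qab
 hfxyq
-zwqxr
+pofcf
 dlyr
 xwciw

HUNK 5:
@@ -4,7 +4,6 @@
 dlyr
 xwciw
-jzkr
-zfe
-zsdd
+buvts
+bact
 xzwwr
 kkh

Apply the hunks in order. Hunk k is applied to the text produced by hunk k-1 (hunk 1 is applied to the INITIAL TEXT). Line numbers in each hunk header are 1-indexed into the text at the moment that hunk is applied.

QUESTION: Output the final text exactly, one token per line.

Answer: qab
hfxyq
pofcf
dlyr
xwciw
buvts
bact
xzwwr
kkh

Derivation:
Hunk 1: at line 3 remove [yuq] add [xwciw] -> 11 lines: qab hfxyq zwqxr yin xwciw jzkr zfe zsdd wgfe rovff kkh
Hunk 2: at line 3 remove [yin] add [dlyr] -> 11 lines: qab hfxyq zwqxr dlyr xwciw jzkr zfe zsdd wgfe rovff kkh
Hunk 3: at line 8 remove [wgfe,rovff] add [xzwwr] -> 10 lines: qab hfxyq zwqxr dlyr xwciw jzkr zfe zsdd xzwwr kkh
Hunk 4: at line 1 remove [zwqxr] add [pofcf] -> 10 lines: qab hfxyq pofcf dlyr xwciw jzkr zfe zsdd xzwwr kkh
Hunk 5: at line 4 remove [jzkr,zfe,zsdd] add [buvts,bact] -> 9 lines: qab hfxyq pofcf dlyr xwciw buvts bact xzwwr kkh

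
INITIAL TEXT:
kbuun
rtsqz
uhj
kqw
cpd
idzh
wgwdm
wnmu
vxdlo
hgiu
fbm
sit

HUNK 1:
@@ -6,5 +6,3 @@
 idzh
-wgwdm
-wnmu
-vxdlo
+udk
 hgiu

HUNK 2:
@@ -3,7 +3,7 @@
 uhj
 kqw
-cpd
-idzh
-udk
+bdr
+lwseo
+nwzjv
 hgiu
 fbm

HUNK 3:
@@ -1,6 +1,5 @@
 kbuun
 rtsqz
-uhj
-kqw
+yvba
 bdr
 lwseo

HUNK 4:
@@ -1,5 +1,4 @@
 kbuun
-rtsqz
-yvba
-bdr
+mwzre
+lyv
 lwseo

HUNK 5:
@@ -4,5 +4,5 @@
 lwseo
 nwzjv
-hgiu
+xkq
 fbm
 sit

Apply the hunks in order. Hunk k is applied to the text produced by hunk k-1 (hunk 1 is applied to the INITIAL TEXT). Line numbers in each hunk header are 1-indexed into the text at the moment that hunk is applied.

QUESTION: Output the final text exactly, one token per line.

Hunk 1: at line 6 remove [wgwdm,wnmu,vxdlo] add [udk] -> 10 lines: kbuun rtsqz uhj kqw cpd idzh udk hgiu fbm sit
Hunk 2: at line 3 remove [cpd,idzh,udk] add [bdr,lwseo,nwzjv] -> 10 lines: kbuun rtsqz uhj kqw bdr lwseo nwzjv hgiu fbm sit
Hunk 3: at line 1 remove [uhj,kqw] add [yvba] -> 9 lines: kbuun rtsqz yvba bdr lwseo nwzjv hgiu fbm sit
Hunk 4: at line 1 remove [rtsqz,yvba,bdr] add [mwzre,lyv] -> 8 lines: kbuun mwzre lyv lwseo nwzjv hgiu fbm sit
Hunk 5: at line 4 remove [hgiu] add [xkq] -> 8 lines: kbuun mwzre lyv lwseo nwzjv xkq fbm sit

Answer: kbuun
mwzre
lyv
lwseo
nwzjv
xkq
fbm
sit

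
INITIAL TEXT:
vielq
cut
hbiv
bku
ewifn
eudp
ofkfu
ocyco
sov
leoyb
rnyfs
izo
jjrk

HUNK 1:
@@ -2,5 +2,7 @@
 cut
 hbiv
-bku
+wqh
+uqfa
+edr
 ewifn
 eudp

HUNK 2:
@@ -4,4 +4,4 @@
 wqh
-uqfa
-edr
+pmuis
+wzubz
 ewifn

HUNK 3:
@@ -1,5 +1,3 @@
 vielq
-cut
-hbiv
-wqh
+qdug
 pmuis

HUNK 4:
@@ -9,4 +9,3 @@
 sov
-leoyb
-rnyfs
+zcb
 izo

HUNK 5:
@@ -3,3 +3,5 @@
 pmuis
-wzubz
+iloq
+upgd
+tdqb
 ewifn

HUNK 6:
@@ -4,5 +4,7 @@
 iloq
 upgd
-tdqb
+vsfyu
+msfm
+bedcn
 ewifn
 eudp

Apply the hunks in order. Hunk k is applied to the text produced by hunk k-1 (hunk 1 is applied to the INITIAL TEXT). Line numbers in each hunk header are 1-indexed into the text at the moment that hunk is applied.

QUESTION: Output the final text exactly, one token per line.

Answer: vielq
qdug
pmuis
iloq
upgd
vsfyu
msfm
bedcn
ewifn
eudp
ofkfu
ocyco
sov
zcb
izo
jjrk

Derivation:
Hunk 1: at line 2 remove [bku] add [wqh,uqfa,edr] -> 15 lines: vielq cut hbiv wqh uqfa edr ewifn eudp ofkfu ocyco sov leoyb rnyfs izo jjrk
Hunk 2: at line 4 remove [uqfa,edr] add [pmuis,wzubz] -> 15 lines: vielq cut hbiv wqh pmuis wzubz ewifn eudp ofkfu ocyco sov leoyb rnyfs izo jjrk
Hunk 3: at line 1 remove [cut,hbiv,wqh] add [qdug] -> 13 lines: vielq qdug pmuis wzubz ewifn eudp ofkfu ocyco sov leoyb rnyfs izo jjrk
Hunk 4: at line 9 remove [leoyb,rnyfs] add [zcb] -> 12 lines: vielq qdug pmuis wzubz ewifn eudp ofkfu ocyco sov zcb izo jjrk
Hunk 5: at line 3 remove [wzubz] add [iloq,upgd,tdqb] -> 14 lines: vielq qdug pmuis iloq upgd tdqb ewifn eudp ofkfu ocyco sov zcb izo jjrk
Hunk 6: at line 4 remove [tdqb] add [vsfyu,msfm,bedcn] -> 16 lines: vielq qdug pmuis iloq upgd vsfyu msfm bedcn ewifn eudp ofkfu ocyco sov zcb izo jjrk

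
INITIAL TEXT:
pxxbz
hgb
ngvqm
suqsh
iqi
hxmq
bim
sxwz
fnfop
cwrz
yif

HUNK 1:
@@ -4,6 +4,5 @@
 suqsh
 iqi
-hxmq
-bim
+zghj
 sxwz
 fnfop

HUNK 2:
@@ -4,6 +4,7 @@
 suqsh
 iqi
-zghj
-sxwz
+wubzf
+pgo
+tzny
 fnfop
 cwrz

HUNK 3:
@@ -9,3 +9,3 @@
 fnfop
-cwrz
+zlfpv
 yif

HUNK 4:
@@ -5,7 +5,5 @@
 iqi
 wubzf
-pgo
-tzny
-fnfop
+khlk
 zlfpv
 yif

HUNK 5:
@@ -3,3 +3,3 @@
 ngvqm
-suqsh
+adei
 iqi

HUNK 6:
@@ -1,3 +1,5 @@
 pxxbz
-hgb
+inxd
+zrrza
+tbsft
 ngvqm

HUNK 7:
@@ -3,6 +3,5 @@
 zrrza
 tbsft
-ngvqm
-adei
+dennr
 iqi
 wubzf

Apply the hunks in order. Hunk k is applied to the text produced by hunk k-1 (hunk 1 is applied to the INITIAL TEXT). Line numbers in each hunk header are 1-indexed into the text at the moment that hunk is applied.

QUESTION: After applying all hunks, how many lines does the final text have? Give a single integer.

Answer: 10

Derivation:
Hunk 1: at line 4 remove [hxmq,bim] add [zghj] -> 10 lines: pxxbz hgb ngvqm suqsh iqi zghj sxwz fnfop cwrz yif
Hunk 2: at line 4 remove [zghj,sxwz] add [wubzf,pgo,tzny] -> 11 lines: pxxbz hgb ngvqm suqsh iqi wubzf pgo tzny fnfop cwrz yif
Hunk 3: at line 9 remove [cwrz] add [zlfpv] -> 11 lines: pxxbz hgb ngvqm suqsh iqi wubzf pgo tzny fnfop zlfpv yif
Hunk 4: at line 5 remove [pgo,tzny,fnfop] add [khlk] -> 9 lines: pxxbz hgb ngvqm suqsh iqi wubzf khlk zlfpv yif
Hunk 5: at line 3 remove [suqsh] add [adei] -> 9 lines: pxxbz hgb ngvqm adei iqi wubzf khlk zlfpv yif
Hunk 6: at line 1 remove [hgb] add [inxd,zrrza,tbsft] -> 11 lines: pxxbz inxd zrrza tbsft ngvqm adei iqi wubzf khlk zlfpv yif
Hunk 7: at line 3 remove [ngvqm,adei] add [dennr] -> 10 lines: pxxbz inxd zrrza tbsft dennr iqi wubzf khlk zlfpv yif
Final line count: 10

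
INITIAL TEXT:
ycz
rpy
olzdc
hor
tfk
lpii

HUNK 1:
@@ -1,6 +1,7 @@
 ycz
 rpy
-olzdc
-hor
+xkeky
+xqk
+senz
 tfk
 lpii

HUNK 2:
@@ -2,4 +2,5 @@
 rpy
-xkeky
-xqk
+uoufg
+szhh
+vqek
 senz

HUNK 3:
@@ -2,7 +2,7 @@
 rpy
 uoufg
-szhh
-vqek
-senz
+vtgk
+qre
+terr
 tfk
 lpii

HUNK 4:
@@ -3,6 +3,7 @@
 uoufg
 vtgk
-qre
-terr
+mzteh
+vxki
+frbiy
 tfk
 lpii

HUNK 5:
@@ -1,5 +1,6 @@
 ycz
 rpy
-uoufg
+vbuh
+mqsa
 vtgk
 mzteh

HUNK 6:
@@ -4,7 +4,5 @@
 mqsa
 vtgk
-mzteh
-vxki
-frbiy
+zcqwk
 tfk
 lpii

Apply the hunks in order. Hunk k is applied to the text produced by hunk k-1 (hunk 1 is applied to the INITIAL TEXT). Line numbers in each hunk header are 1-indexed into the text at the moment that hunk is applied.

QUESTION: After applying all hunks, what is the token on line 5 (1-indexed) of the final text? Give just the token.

Answer: vtgk

Derivation:
Hunk 1: at line 1 remove [olzdc,hor] add [xkeky,xqk,senz] -> 7 lines: ycz rpy xkeky xqk senz tfk lpii
Hunk 2: at line 2 remove [xkeky,xqk] add [uoufg,szhh,vqek] -> 8 lines: ycz rpy uoufg szhh vqek senz tfk lpii
Hunk 3: at line 2 remove [szhh,vqek,senz] add [vtgk,qre,terr] -> 8 lines: ycz rpy uoufg vtgk qre terr tfk lpii
Hunk 4: at line 3 remove [qre,terr] add [mzteh,vxki,frbiy] -> 9 lines: ycz rpy uoufg vtgk mzteh vxki frbiy tfk lpii
Hunk 5: at line 1 remove [uoufg] add [vbuh,mqsa] -> 10 lines: ycz rpy vbuh mqsa vtgk mzteh vxki frbiy tfk lpii
Hunk 6: at line 4 remove [mzteh,vxki,frbiy] add [zcqwk] -> 8 lines: ycz rpy vbuh mqsa vtgk zcqwk tfk lpii
Final line 5: vtgk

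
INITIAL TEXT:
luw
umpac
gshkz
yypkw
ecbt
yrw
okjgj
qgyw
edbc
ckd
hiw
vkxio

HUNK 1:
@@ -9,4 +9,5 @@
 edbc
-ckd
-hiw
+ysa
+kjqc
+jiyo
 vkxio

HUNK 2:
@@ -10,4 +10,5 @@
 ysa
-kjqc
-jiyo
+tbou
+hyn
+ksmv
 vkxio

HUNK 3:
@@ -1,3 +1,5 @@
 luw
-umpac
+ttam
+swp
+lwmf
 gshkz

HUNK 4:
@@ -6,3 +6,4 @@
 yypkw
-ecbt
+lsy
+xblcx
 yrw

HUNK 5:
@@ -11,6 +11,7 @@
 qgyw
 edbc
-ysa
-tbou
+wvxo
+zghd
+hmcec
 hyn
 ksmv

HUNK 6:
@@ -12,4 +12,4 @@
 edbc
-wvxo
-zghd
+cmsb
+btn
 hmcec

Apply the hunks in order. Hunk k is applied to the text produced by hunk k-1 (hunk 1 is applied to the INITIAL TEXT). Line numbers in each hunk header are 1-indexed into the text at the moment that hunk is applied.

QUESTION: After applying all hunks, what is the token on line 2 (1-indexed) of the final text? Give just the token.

Hunk 1: at line 9 remove [ckd,hiw] add [ysa,kjqc,jiyo] -> 13 lines: luw umpac gshkz yypkw ecbt yrw okjgj qgyw edbc ysa kjqc jiyo vkxio
Hunk 2: at line 10 remove [kjqc,jiyo] add [tbou,hyn,ksmv] -> 14 lines: luw umpac gshkz yypkw ecbt yrw okjgj qgyw edbc ysa tbou hyn ksmv vkxio
Hunk 3: at line 1 remove [umpac] add [ttam,swp,lwmf] -> 16 lines: luw ttam swp lwmf gshkz yypkw ecbt yrw okjgj qgyw edbc ysa tbou hyn ksmv vkxio
Hunk 4: at line 6 remove [ecbt] add [lsy,xblcx] -> 17 lines: luw ttam swp lwmf gshkz yypkw lsy xblcx yrw okjgj qgyw edbc ysa tbou hyn ksmv vkxio
Hunk 5: at line 11 remove [ysa,tbou] add [wvxo,zghd,hmcec] -> 18 lines: luw ttam swp lwmf gshkz yypkw lsy xblcx yrw okjgj qgyw edbc wvxo zghd hmcec hyn ksmv vkxio
Hunk 6: at line 12 remove [wvxo,zghd] add [cmsb,btn] -> 18 lines: luw ttam swp lwmf gshkz yypkw lsy xblcx yrw okjgj qgyw edbc cmsb btn hmcec hyn ksmv vkxio
Final line 2: ttam

Answer: ttam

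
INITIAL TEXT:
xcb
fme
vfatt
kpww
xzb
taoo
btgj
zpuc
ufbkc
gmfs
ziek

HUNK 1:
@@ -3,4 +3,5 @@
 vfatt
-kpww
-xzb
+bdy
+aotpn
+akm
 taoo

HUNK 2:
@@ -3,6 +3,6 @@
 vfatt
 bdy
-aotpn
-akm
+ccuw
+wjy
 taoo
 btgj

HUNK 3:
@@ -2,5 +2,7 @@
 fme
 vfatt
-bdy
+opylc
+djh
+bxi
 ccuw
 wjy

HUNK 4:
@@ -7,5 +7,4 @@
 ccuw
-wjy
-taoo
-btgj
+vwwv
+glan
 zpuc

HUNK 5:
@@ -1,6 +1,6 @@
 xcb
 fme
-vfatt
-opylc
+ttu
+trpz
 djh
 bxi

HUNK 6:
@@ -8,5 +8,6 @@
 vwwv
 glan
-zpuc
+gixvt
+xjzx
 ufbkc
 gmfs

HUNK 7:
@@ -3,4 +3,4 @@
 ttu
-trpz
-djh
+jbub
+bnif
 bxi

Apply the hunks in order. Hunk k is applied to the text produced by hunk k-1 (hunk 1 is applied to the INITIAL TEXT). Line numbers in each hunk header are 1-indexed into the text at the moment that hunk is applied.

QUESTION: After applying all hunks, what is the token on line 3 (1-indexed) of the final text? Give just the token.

Hunk 1: at line 3 remove [kpww,xzb] add [bdy,aotpn,akm] -> 12 lines: xcb fme vfatt bdy aotpn akm taoo btgj zpuc ufbkc gmfs ziek
Hunk 2: at line 3 remove [aotpn,akm] add [ccuw,wjy] -> 12 lines: xcb fme vfatt bdy ccuw wjy taoo btgj zpuc ufbkc gmfs ziek
Hunk 3: at line 2 remove [bdy] add [opylc,djh,bxi] -> 14 lines: xcb fme vfatt opylc djh bxi ccuw wjy taoo btgj zpuc ufbkc gmfs ziek
Hunk 4: at line 7 remove [wjy,taoo,btgj] add [vwwv,glan] -> 13 lines: xcb fme vfatt opylc djh bxi ccuw vwwv glan zpuc ufbkc gmfs ziek
Hunk 5: at line 1 remove [vfatt,opylc] add [ttu,trpz] -> 13 lines: xcb fme ttu trpz djh bxi ccuw vwwv glan zpuc ufbkc gmfs ziek
Hunk 6: at line 8 remove [zpuc] add [gixvt,xjzx] -> 14 lines: xcb fme ttu trpz djh bxi ccuw vwwv glan gixvt xjzx ufbkc gmfs ziek
Hunk 7: at line 3 remove [trpz,djh] add [jbub,bnif] -> 14 lines: xcb fme ttu jbub bnif bxi ccuw vwwv glan gixvt xjzx ufbkc gmfs ziek
Final line 3: ttu

Answer: ttu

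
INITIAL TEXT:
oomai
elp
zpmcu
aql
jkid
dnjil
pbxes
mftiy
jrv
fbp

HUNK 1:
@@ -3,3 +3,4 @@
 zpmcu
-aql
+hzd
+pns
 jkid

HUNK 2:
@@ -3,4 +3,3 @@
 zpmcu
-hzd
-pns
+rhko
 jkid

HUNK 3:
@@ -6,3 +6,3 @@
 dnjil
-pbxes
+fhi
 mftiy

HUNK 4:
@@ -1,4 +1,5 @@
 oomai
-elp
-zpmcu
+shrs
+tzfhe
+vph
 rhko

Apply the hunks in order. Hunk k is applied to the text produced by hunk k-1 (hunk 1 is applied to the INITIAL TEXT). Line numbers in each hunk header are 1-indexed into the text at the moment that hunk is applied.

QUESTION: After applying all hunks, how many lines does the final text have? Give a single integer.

Hunk 1: at line 3 remove [aql] add [hzd,pns] -> 11 lines: oomai elp zpmcu hzd pns jkid dnjil pbxes mftiy jrv fbp
Hunk 2: at line 3 remove [hzd,pns] add [rhko] -> 10 lines: oomai elp zpmcu rhko jkid dnjil pbxes mftiy jrv fbp
Hunk 3: at line 6 remove [pbxes] add [fhi] -> 10 lines: oomai elp zpmcu rhko jkid dnjil fhi mftiy jrv fbp
Hunk 4: at line 1 remove [elp,zpmcu] add [shrs,tzfhe,vph] -> 11 lines: oomai shrs tzfhe vph rhko jkid dnjil fhi mftiy jrv fbp
Final line count: 11

Answer: 11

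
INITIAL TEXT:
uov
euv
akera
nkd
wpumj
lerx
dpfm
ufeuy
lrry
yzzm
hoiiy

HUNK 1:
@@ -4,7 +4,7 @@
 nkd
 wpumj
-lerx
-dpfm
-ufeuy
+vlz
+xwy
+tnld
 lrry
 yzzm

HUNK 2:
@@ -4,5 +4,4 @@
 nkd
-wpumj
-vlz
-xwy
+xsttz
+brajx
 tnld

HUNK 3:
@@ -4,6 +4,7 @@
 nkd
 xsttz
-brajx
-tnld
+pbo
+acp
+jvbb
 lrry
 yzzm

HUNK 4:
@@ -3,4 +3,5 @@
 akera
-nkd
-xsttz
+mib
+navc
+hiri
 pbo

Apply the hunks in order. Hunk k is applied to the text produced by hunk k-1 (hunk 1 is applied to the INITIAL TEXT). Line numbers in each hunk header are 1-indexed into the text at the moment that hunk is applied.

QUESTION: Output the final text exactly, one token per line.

Answer: uov
euv
akera
mib
navc
hiri
pbo
acp
jvbb
lrry
yzzm
hoiiy

Derivation:
Hunk 1: at line 4 remove [lerx,dpfm,ufeuy] add [vlz,xwy,tnld] -> 11 lines: uov euv akera nkd wpumj vlz xwy tnld lrry yzzm hoiiy
Hunk 2: at line 4 remove [wpumj,vlz,xwy] add [xsttz,brajx] -> 10 lines: uov euv akera nkd xsttz brajx tnld lrry yzzm hoiiy
Hunk 3: at line 4 remove [brajx,tnld] add [pbo,acp,jvbb] -> 11 lines: uov euv akera nkd xsttz pbo acp jvbb lrry yzzm hoiiy
Hunk 4: at line 3 remove [nkd,xsttz] add [mib,navc,hiri] -> 12 lines: uov euv akera mib navc hiri pbo acp jvbb lrry yzzm hoiiy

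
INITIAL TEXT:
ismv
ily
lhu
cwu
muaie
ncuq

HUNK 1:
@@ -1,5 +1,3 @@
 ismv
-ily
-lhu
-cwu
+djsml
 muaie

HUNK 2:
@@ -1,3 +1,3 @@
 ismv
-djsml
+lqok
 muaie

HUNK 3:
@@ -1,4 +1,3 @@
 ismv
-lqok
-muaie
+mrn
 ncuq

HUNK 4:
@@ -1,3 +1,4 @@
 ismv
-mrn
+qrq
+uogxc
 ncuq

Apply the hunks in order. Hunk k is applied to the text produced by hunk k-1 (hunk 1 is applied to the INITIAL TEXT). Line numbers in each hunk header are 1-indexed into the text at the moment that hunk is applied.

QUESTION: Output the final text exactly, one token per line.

Hunk 1: at line 1 remove [ily,lhu,cwu] add [djsml] -> 4 lines: ismv djsml muaie ncuq
Hunk 2: at line 1 remove [djsml] add [lqok] -> 4 lines: ismv lqok muaie ncuq
Hunk 3: at line 1 remove [lqok,muaie] add [mrn] -> 3 lines: ismv mrn ncuq
Hunk 4: at line 1 remove [mrn] add [qrq,uogxc] -> 4 lines: ismv qrq uogxc ncuq

Answer: ismv
qrq
uogxc
ncuq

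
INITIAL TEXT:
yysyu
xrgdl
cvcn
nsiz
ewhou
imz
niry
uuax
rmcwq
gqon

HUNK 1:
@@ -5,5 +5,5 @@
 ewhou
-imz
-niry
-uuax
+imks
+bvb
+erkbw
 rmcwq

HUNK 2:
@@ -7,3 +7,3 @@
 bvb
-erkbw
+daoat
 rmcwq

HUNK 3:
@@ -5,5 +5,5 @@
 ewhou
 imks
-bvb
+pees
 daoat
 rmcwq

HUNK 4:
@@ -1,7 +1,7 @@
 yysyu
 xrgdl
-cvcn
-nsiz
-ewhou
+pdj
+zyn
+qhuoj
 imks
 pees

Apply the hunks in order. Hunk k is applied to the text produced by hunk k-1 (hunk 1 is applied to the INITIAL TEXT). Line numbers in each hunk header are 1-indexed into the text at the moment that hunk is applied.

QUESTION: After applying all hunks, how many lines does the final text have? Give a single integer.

Answer: 10

Derivation:
Hunk 1: at line 5 remove [imz,niry,uuax] add [imks,bvb,erkbw] -> 10 lines: yysyu xrgdl cvcn nsiz ewhou imks bvb erkbw rmcwq gqon
Hunk 2: at line 7 remove [erkbw] add [daoat] -> 10 lines: yysyu xrgdl cvcn nsiz ewhou imks bvb daoat rmcwq gqon
Hunk 3: at line 5 remove [bvb] add [pees] -> 10 lines: yysyu xrgdl cvcn nsiz ewhou imks pees daoat rmcwq gqon
Hunk 4: at line 1 remove [cvcn,nsiz,ewhou] add [pdj,zyn,qhuoj] -> 10 lines: yysyu xrgdl pdj zyn qhuoj imks pees daoat rmcwq gqon
Final line count: 10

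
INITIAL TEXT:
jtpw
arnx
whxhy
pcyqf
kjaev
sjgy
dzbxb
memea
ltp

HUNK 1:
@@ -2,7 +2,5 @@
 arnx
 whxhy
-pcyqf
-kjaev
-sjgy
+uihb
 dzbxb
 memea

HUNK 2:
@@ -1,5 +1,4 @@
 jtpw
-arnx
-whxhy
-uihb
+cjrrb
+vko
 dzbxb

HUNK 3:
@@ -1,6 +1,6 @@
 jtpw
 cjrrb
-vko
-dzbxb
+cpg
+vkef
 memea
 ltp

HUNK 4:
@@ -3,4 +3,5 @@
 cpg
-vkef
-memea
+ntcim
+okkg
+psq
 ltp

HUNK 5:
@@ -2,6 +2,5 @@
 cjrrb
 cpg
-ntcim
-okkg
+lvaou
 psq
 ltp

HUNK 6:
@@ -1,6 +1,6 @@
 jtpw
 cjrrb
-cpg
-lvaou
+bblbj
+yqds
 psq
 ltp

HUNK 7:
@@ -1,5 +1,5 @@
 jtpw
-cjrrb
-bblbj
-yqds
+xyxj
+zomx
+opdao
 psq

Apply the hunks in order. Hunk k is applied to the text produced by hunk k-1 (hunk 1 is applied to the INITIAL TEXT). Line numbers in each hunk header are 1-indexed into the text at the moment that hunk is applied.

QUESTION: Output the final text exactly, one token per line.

Answer: jtpw
xyxj
zomx
opdao
psq
ltp

Derivation:
Hunk 1: at line 2 remove [pcyqf,kjaev,sjgy] add [uihb] -> 7 lines: jtpw arnx whxhy uihb dzbxb memea ltp
Hunk 2: at line 1 remove [arnx,whxhy,uihb] add [cjrrb,vko] -> 6 lines: jtpw cjrrb vko dzbxb memea ltp
Hunk 3: at line 1 remove [vko,dzbxb] add [cpg,vkef] -> 6 lines: jtpw cjrrb cpg vkef memea ltp
Hunk 4: at line 3 remove [vkef,memea] add [ntcim,okkg,psq] -> 7 lines: jtpw cjrrb cpg ntcim okkg psq ltp
Hunk 5: at line 2 remove [ntcim,okkg] add [lvaou] -> 6 lines: jtpw cjrrb cpg lvaou psq ltp
Hunk 6: at line 1 remove [cpg,lvaou] add [bblbj,yqds] -> 6 lines: jtpw cjrrb bblbj yqds psq ltp
Hunk 7: at line 1 remove [cjrrb,bblbj,yqds] add [xyxj,zomx,opdao] -> 6 lines: jtpw xyxj zomx opdao psq ltp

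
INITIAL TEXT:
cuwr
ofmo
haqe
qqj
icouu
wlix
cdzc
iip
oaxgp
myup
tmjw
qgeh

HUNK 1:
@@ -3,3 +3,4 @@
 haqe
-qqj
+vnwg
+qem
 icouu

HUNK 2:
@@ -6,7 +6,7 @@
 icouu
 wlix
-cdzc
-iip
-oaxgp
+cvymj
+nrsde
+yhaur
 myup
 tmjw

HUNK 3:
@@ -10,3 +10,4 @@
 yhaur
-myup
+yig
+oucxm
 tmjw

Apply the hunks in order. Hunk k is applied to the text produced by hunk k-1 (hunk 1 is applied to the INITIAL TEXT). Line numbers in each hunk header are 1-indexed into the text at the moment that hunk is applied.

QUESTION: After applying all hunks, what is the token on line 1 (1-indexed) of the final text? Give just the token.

Hunk 1: at line 3 remove [qqj] add [vnwg,qem] -> 13 lines: cuwr ofmo haqe vnwg qem icouu wlix cdzc iip oaxgp myup tmjw qgeh
Hunk 2: at line 6 remove [cdzc,iip,oaxgp] add [cvymj,nrsde,yhaur] -> 13 lines: cuwr ofmo haqe vnwg qem icouu wlix cvymj nrsde yhaur myup tmjw qgeh
Hunk 3: at line 10 remove [myup] add [yig,oucxm] -> 14 lines: cuwr ofmo haqe vnwg qem icouu wlix cvymj nrsde yhaur yig oucxm tmjw qgeh
Final line 1: cuwr

Answer: cuwr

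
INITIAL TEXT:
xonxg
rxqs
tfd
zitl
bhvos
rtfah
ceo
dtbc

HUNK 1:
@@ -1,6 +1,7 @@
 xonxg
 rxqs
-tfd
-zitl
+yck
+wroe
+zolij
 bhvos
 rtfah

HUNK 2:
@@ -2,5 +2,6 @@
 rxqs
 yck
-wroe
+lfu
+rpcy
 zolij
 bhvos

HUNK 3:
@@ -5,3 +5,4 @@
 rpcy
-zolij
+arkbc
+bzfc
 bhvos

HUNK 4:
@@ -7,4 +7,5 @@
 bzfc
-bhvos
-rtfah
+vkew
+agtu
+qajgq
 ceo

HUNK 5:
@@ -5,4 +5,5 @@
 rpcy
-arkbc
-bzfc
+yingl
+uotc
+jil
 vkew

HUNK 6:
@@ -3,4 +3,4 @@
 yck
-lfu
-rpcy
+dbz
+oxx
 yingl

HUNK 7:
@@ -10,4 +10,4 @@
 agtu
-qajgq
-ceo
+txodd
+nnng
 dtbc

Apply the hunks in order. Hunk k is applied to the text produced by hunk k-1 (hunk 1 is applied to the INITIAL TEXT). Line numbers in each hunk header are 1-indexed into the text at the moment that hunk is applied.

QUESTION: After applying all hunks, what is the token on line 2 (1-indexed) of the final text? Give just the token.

Hunk 1: at line 1 remove [tfd,zitl] add [yck,wroe,zolij] -> 9 lines: xonxg rxqs yck wroe zolij bhvos rtfah ceo dtbc
Hunk 2: at line 2 remove [wroe] add [lfu,rpcy] -> 10 lines: xonxg rxqs yck lfu rpcy zolij bhvos rtfah ceo dtbc
Hunk 3: at line 5 remove [zolij] add [arkbc,bzfc] -> 11 lines: xonxg rxqs yck lfu rpcy arkbc bzfc bhvos rtfah ceo dtbc
Hunk 4: at line 7 remove [bhvos,rtfah] add [vkew,agtu,qajgq] -> 12 lines: xonxg rxqs yck lfu rpcy arkbc bzfc vkew agtu qajgq ceo dtbc
Hunk 5: at line 5 remove [arkbc,bzfc] add [yingl,uotc,jil] -> 13 lines: xonxg rxqs yck lfu rpcy yingl uotc jil vkew agtu qajgq ceo dtbc
Hunk 6: at line 3 remove [lfu,rpcy] add [dbz,oxx] -> 13 lines: xonxg rxqs yck dbz oxx yingl uotc jil vkew agtu qajgq ceo dtbc
Hunk 7: at line 10 remove [qajgq,ceo] add [txodd,nnng] -> 13 lines: xonxg rxqs yck dbz oxx yingl uotc jil vkew agtu txodd nnng dtbc
Final line 2: rxqs

Answer: rxqs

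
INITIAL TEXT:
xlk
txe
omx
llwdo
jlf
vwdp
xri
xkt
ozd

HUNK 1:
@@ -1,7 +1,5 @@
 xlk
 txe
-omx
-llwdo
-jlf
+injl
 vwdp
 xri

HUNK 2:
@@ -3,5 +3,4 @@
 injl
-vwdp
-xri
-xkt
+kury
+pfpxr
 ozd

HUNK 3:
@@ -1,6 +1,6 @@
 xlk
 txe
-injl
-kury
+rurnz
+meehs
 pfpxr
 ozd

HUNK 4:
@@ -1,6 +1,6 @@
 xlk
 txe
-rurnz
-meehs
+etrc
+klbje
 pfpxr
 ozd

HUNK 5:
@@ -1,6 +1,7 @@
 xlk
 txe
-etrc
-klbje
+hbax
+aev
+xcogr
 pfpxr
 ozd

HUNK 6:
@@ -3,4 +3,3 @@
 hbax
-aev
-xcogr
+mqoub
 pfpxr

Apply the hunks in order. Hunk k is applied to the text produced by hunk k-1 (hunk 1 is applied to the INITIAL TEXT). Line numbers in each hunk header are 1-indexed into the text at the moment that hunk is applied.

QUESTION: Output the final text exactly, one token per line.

Hunk 1: at line 1 remove [omx,llwdo,jlf] add [injl] -> 7 lines: xlk txe injl vwdp xri xkt ozd
Hunk 2: at line 3 remove [vwdp,xri,xkt] add [kury,pfpxr] -> 6 lines: xlk txe injl kury pfpxr ozd
Hunk 3: at line 1 remove [injl,kury] add [rurnz,meehs] -> 6 lines: xlk txe rurnz meehs pfpxr ozd
Hunk 4: at line 1 remove [rurnz,meehs] add [etrc,klbje] -> 6 lines: xlk txe etrc klbje pfpxr ozd
Hunk 5: at line 1 remove [etrc,klbje] add [hbax,aev,xcogr] -> 7 lines: xlk txe hbax aev xcogr pfpxr ozd
Hunk 6: at line 3 remove [aev,xcogr] add [mqoub] -> 6 lines: xlk txe hbax mqoub pfpxr ozd

Answer: xlk
txe
hbax
mqoub
pfpxr
ozd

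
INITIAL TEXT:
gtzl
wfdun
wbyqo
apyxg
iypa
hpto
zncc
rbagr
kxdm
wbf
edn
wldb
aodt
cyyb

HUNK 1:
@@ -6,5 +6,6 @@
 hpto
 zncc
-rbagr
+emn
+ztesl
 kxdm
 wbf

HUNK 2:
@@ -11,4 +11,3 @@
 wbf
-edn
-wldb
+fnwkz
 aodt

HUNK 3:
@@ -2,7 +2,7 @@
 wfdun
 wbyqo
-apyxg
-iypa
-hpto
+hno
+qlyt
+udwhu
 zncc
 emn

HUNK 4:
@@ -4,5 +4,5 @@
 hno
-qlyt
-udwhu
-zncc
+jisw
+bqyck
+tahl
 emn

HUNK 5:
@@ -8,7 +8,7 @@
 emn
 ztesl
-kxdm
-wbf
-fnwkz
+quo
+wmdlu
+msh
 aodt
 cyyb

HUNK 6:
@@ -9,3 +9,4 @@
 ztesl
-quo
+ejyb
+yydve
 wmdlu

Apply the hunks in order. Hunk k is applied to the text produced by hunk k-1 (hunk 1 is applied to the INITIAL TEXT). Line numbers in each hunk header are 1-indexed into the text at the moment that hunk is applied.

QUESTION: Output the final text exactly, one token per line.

Hunk 1: at line 6 remove [rbagr] add [emn,ztesl] -> 15 lines: gtzl wfdun wbyqo apyxg iypa hpto zncc emn ztesl kxdm wbf edn wldb aodt cyyb
Hunk 2: at line 11 remove [edn,wldb] add [fnwkz] -> 14 lines: gtzl wfdun wbyqo apyxg iypa hpto zncc emn ztesl kxdm wbf fnwkz aodt cyyb
Hunk 3: at line 2 remove [apyxg,iypa,hpto] add [hno,qlyt,udwhu] -> 14 lines: gtzl wfdun wbyqo hno qlyt udwhu zncc emn ztesl kxdm wbf fnwkz aodt cyyb
Hunk 4: at line 4 remove [qlyt,udwhu,zncc] add [jisw,bqyck,tahl] -> 14 lines: gtzl wfdun wbyqo hno jisw bqyck tahl emn ztesl kxdm wbf fnwkz aodt cyyb
Hunk 5: at line 8 remove [kxdm,wbf,fnwkz] add [quo,wmdlu,msh] -> 14 lines: gtzl wfdun wbyqo hno jisw bqyck tahl emn ztesl quo wmdlu msh aodt cyyb
Hunk 6: at line 9 remove [quo] add [ejyb,yydve] -> 15 lines: gtzl wfdun wbyqo hno jisw bqyck tahl emn ztesl ejyb yydve wmdlu msh aodt cyyb

Answer: gtzl
wfdun
wbyqo
hno
jisw
bqyck
tahl
emn
ztesl
ejyb
yydve
wmdlu
msh
aodt
cyyb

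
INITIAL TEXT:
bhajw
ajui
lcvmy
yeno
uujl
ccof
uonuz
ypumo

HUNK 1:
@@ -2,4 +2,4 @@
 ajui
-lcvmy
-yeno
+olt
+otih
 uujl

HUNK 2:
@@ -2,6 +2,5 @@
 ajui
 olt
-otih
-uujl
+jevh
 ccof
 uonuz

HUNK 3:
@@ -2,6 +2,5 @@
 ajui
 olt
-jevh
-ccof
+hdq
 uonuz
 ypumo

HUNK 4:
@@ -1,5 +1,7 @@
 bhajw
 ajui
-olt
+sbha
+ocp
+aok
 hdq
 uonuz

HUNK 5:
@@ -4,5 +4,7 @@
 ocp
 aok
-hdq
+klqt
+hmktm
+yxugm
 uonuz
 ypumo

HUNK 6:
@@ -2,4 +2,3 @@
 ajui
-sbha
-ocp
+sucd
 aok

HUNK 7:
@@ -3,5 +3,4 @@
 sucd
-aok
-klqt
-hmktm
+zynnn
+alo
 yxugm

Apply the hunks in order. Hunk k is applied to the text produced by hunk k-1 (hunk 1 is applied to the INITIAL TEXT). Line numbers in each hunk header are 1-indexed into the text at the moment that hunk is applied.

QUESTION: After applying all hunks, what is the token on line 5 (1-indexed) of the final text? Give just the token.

Hunk 1: at line 2 remove [lcvmy,yeno] add [olt,otih] -> 8 lines: bhajw ajui olt otih uujl ccof uonuz ypumo
Hunk 2: at line 2 remove [otih,uujl] add [jevh] -> 7 lines: bhajw ajui olt jevh ccof uonuz ypumo
Hunk 3: at line 2 remove [jevh,ccof] add [hdq] -> 6 lines: bhajw ajui olt hdq uonuz ypumo
Hunk 4: at line 1 remove [olt] add [sbha,ocp,aok] -> 8 lines: bhajw ajui sbha ocp aok hdq uonuz ypumo
Hunk 5: at line 4 remove [hdq] add [klqt,hmktm,yxugm] -> 10 lines: bhajw ajui sbha ocp aok klqt hmktm yxugm uonuz ypumo
Hunk 6: at line 2 remove [sbha,ocp] add [sucd] -> 9 lines: bhajw ajui sucd aok klqt hmktm yxugm uonuz ypumo
Hunk 7: at line 3 remove [aok,klqt,hmktm] add [zynnn,alo] -> 8 lines: bhajw ajui sucd zynnn alo yxugm uonuz ypumo
Final line 5: alo

Answer: alo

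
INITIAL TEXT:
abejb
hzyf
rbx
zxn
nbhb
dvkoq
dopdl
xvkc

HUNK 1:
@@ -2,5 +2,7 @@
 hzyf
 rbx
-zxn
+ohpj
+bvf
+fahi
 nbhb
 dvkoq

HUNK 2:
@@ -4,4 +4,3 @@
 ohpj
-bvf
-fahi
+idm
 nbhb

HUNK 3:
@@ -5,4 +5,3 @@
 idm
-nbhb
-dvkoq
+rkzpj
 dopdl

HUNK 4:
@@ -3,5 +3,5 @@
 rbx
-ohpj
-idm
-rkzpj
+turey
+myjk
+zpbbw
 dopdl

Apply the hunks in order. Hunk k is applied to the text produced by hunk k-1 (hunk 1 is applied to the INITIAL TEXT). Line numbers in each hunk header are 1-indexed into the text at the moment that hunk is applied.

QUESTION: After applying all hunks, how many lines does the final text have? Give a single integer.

Answer: 8

Derivation:
Hunk 1: at line 2 remove [zxn] add [ohpj,bvf,fahi] -> 10 lines: abejb hzyf rbx ohpj bvf fahi nbhb dvkoq dopdl xvkc
Hunk 2: at line 4 remove [bvf,fahi] add [idm] -> 9 lines: abejb hzyf rbx ohpj idm nbhb dvkoq dopdl xvkc
Hunk 3: at line 5 remove [nbhb,dvkoq] add [rkzpj] -> 8 lines: abejb hzyf rbx ohpj idm rkzpj dopdl xvkc
Hunk 4: at line 3 remove [ohpj,idm,rkzpj] add [turey,myjk,zpbbw] -> 8 lines: abejb hzyf rbx turey myjk zpbbw dopdl xvkc
Final line count: 8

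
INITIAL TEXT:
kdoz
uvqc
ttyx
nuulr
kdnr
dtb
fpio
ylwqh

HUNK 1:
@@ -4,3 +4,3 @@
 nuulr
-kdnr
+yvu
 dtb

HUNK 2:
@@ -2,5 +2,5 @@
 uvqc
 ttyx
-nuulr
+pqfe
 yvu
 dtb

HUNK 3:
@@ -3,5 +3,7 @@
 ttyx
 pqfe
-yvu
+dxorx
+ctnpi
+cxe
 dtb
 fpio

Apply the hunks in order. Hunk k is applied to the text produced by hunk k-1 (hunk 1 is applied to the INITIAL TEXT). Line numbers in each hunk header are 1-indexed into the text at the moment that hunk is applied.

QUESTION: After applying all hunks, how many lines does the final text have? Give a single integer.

Hunk 1: at line 4 remove [kdnr] add [yvu] -> 8 lines: kdoz uvqc ttyx nuulr yvu dtb fpio ylwqh
Hunk 2: at line 2 remove [nuulr] add [pqfe] -> 8 lines: kdoz uvqc ttyx pqfe yvu dtb fpio ylwqh
Hunk 3: at line 3 remove [yvu] add [dxorx,ctnpi,cxe] -> 10 lines: kdoz uvqc ttyx pqfe dxorx ctnpi cxe dtb fpio ylwqh
Final line count: 10

Answer: 10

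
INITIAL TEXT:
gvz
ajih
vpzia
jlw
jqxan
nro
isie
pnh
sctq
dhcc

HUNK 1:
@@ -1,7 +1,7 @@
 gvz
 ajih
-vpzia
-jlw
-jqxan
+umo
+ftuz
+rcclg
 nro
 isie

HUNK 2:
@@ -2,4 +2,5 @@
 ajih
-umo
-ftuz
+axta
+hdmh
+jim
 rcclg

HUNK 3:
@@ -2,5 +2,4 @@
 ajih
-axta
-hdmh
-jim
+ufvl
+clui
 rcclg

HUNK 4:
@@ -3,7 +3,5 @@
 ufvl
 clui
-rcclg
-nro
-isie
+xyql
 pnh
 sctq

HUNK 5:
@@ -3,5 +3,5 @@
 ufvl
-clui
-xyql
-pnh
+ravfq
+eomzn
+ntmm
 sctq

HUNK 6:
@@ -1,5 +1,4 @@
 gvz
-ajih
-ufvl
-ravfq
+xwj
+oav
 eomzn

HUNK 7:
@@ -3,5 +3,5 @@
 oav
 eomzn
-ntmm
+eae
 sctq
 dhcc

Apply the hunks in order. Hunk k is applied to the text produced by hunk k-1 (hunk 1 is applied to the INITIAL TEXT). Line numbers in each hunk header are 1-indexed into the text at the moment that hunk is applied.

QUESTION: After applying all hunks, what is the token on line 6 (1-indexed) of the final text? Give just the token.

Hunk 1: at line 1 remove [vpzia,jlw,jqxan] add [umo,ftuz,rcclg] -> 10 lines: gvz ajih umo ftuz rcclg nro isie pnh sctq dhcc
Hunk 2: at line 2 remove [umo,ftuz] add [axta,hdmh,jim] -> 11 lines: gvz ajih axta hdmh jim rcclg nro isie pnh sctq dhcc
Hunk 3: at line 2 remove [axta,hdmh,jim] add [ufvl,clui] -> 10 lines: gvz ajih ufvl clui rcclg nro isie pnh sctq dhcc
Hunk 4: at line 3 remove [rcclg,nro,isie] add [xyql] -> 8 lines: gvz ajih ufvl clui xyql pnh sctq dhcc
Hunk 5: at line 3 remove [clui,xyql,pnh] add [ravfq,eomzn,ntmm] -> 8 lines: gvz ajih ufvl ravfq eomzn ntmm sctq dhcc
Hunk 6: at line 1 remove [ajih,ufvl,ravfq] add [xwj,oav] -> 7 lines: gvz xwj oav eomzn ntmm sctq dhcc
Hunk 7: at line 3 remove [ntmm] add [eae] -> 7 lines: gvz xwj oav eomzn eae sctq dhcc
Final line 6: sctq

Answer: sctq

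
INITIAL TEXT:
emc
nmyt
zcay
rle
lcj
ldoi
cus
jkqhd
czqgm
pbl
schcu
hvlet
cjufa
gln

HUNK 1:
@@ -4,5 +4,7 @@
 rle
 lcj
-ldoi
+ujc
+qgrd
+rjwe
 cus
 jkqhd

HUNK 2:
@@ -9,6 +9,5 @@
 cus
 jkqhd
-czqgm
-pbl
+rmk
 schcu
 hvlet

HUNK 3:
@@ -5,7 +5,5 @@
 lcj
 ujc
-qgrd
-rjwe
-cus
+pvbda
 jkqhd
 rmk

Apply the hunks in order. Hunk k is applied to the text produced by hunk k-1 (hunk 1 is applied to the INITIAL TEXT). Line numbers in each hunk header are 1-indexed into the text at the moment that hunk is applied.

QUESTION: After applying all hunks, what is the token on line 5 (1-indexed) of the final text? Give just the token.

Answer: lcj

Derivation:
Hunk 1: at line 4 remove [ldoi] add [ujc,qgrd,rjwe] -> 16 lines: emc nmyt zcay rle lcj ujc qgrd rjwe cus jkqhd czqgm pbl schcu hvlet cjufa gln
Hunk 2: at line 9 remove [czqgm,pbl] add [rmk] -> 15 lines: emc nmyt zcay rle lcj ujc qgrd rjwe cus jkqhd rmk schcu hvlet cjufa gln
Hunk 3: at line 5 remove [qgrd,rjwe,cus] add [pvbda] -> 13 lines: emc nmyt zcay rle lcj ujc pvbda jkqhd rmk schcu hvlet cjufa gln
Final line 5: lcj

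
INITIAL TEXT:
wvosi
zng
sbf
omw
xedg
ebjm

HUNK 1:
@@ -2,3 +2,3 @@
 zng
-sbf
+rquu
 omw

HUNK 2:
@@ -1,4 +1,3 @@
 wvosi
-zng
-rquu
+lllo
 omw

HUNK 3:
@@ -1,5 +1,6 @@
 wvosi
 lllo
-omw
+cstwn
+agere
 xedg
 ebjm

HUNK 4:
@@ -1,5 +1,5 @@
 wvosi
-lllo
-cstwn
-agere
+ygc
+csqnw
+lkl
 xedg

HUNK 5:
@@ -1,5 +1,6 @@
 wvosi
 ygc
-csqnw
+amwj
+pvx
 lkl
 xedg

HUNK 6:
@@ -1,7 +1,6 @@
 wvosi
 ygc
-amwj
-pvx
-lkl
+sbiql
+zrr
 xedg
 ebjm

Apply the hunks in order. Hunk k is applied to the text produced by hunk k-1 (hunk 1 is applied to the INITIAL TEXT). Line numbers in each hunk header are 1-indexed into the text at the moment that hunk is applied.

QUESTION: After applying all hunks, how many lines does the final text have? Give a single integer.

Answer: 6

Derivation:
Hunk 1: at line 2 remove [sbf] add [rquu] -> 6 lines: wvosi zng rquu omw xedg ebjm
Hunk 2: at line 1 remove [zng,rquu] add [lllo] -> 5 lines: wvosi lllo omw xedg ebjm
Hunk 3: at line 1 remove [omw] add [cstwn,agere] -> 6 lines: wvosi lllo cstwn agere xedg ebjm
Hunk 4: at line 1 remove [lllo,cstwn,agere] add [ygc,csqnw,lkl] -> 6 lines: wvosi ygc csqnw lkl xedg ebjm
Hunk 5: at line 1 remove [csqnw] add [amwj,pvx] -> 7 lines: wvosi ygc amwj pvx lkl xedg ebjm
Hunk 6: at line 1 remove [amwj,pvx,lkl] add [sbiql,zrr] -> 6 lines: wvosi ygc sbiql zrr xedg ebjm
Final line count: 6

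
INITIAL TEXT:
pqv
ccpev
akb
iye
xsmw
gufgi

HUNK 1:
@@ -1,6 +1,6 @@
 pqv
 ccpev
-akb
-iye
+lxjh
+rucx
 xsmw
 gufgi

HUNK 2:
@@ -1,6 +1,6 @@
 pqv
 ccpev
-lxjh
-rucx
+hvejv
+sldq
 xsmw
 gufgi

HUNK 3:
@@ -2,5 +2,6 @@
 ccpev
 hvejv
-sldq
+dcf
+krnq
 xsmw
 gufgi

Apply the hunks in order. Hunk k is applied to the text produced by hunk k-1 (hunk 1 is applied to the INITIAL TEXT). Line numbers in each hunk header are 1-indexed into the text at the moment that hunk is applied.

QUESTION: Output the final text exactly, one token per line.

Answer: pqv
ccpev
hvejv
dcf
krnq
xsmw
gufgi

Derivation:
Hunk 1: at line 1 remove [akb,iye] add [lxjh,rucx] -> 6 lines: pqv ccpev lxjh rucx xsmw gufgi
Hunk 2: at line 1 remove [lxjh,rucx] add [hvejv,sldq] -> 6 lines: pqv ccpev hvejv sldq xsmw gufgi
Hunk 3: at line 2 remove [sldq] add [dcf,krnq] -> 7 lines: pqv ccpev hvejv dcf krnq xsmw gufgi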